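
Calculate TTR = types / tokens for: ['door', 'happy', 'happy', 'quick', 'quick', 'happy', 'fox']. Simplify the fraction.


Tokens: 7
Unique types: ('door', 'fox', 'happy', 'quick') = 4
TTR = 4/7
Already in lowest terms.

4/7


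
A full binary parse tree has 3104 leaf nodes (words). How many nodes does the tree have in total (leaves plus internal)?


Leaf nodes (terminals): 3104
Internal nodes = n - 1 = 3104 - 1 = 3103
Total = leaves + internal = 3104 + 3103 = 6207

6207


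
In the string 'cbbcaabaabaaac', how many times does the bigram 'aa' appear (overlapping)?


Scanning 'cbbcaabaabaaac' for bigram 'aa':
  Position 0: 'cb' -> no
  Position 1: 'bb' -> no
  Position 2: 'bc' -> no
  Position 3: 'ca' -> no
  Position 4: 'aa' -> MATCH
  Position 5: 'ab' -> no
  Position 6: 'ba' -> no
  Position 7: 'aa' -> MATCH
  Position 8: 'ab' -> no
  Position 9: 'ba' -> no
  Position 10: 'aa' -> MATCH
  Position 11: 'aa' -> MATCH
  Position 12: 'ac' -> no
Total matches: 4

4


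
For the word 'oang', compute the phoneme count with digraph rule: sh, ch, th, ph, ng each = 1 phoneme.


Parsing 'oang' greedily, digraphs first:
  'o' -> vowel phoneme (phonemes so far: 1)
  'a' -> vowel phoneme (phonemes so far: 2)
  'ng' -> digraph (1 consonant phoneme) (phonemes so far: 3)
Total phonemes: 3

3


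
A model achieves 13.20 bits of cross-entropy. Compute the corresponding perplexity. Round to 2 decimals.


Perplexity formula: PP = 2^H
H = 13.20
PP = 2^13.20
Decompose: 2^13.20 = 2^13 * 2^0.20
2^13 = 8192, 2^0.20 ~ 1.1486984
PP ~ 8192 * 1.1486984 = 9410.1372928
Rounded to 2 decimals: 9410.14

9410.14


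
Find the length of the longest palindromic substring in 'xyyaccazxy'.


Scanning 'xyyaccazxy' for palindromic substrings.
Substring at positions 3-6: 'acca'.
Check: reverse('acca') = 'acca' -> palindrome confirmed.
Neighbouring characters ('y' / 'z') break symmetry, so it cannot extend further.
No longer palindromic substring exists; longest length = 4

4


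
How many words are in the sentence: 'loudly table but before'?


Counting words by splitting on spaces:
  Word 1: 'loudly'
  Word 2: 'table'
  Word 3: 'but'
  Word 4: 'before'
Total words: 4

4


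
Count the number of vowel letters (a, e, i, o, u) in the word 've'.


Scanning each character of 've':
  Position 1: 'v' -> consonant (running count: 0)
  Position 2: 'e' -> vowel (running count: 1)
Total vowels: 1

1


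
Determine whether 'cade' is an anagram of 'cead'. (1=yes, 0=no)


Sort characters of 'cade': 'acde'
Sort characters of 'cead': 'acde'
Sorted forms match -> they ARE anagrams
Result: 1

1


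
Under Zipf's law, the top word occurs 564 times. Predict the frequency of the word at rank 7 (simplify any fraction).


Zipf's law: freq(rank) = f1 / rank
f1 = 564, rank = 7
freq = 564 / 7
GCD(564, 7) = 1
Simplified: 564/7

564/7


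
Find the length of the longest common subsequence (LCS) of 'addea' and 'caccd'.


DP table for LCS of 'addea' and 'caccd':
       c  a  c  c  d
    0  0  0  0  0  0
  a 0  0  1  1  1  1
  d 0  0  1  1  1  2
  d 0  0  1  1  1  2
  e 0  0  1  1  1  2
  a 0  0  1  1  1  2
LCS: 'ad'
LCS length = 2

2


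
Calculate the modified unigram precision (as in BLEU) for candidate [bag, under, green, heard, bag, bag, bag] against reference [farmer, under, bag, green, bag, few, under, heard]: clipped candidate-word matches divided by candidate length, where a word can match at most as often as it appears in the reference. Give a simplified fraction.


Reference word counts: {'bag': 2, 'farmer': 1, 'few': 1, 'green': 1, 'heard': 1, 'under': 2}
Checking each candidate word (with clipping):
  'bag' -> in reference (ref count 2, used 1/2) -> match (matches: 1)
  'under' -> in reference (ref count 2, used 1/2) -> match (matches: 2)
  'green' -> in reference (ref count 1, used 1/1) -> match (matches: 3)
  'heard' -> in reference (ref count 1, used 1/1) -> match (matches: 4)
  'bag' -> in reference (ref count 2, used 2/2) -> match (matches: 5)
  'bag' -> ref count 2 already used up (2/2) -> clipped, no match (matches: 5)
  'bag' -> ref count 2 already used up (2/2) -> clipped, no match (matches: 5)
Clipped matches: 5, Candidate length: 7
Precision = 5/7

5/7


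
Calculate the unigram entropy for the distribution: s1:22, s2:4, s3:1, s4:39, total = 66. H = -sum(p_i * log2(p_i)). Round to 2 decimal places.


Computing entropy H = -sum(p_i * log2(p_i)):
  s1: p = 22/66 = 0.3333, -p*log2(p) = 0.5283
  s2: p = 4/66 = 0.0606, -p*log2(p) = 0.2451
  s3: p = 1/66 = 0.0152, -p*log2(p) = 0.0916
  s4: p = 39/66 = 0.5909, -p*log2(p) = 0.4485
H = sum of terms = 1.3135
Rounded to 2 decimals: 1.31

1.31


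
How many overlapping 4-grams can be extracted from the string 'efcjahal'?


String 'efcjahal' has length L = 8.
Number of overlapping n-grams = L - n + 1
Substituting: 8 - 4 + 1 = 5

5


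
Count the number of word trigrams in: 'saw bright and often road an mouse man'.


Word trigrams from [8] words:
  Trigram 1: (saw bright and)
  Trigram 2: (bright and often)
  Trigram 3: (and often road)
  Trigram 4: (often road an)
  Trigram 5: (road an mouse)
  Trigram 6: (an mouse man)
Total word trigrams: 8 - 2 = 6

6


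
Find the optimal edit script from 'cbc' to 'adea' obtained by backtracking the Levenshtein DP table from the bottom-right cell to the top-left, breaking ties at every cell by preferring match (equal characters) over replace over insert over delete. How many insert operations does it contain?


Edit distance = 4. Backtracking from cell (3, 4) with preference match > replace > insert > delete,
then listing the resulting alignment 'cbc' -> 'adea' left to right:
  Step 1: insert 'a' [insertion #1]
  Step 2: replace c->d
  Step 3: replace b->e
  Step 4: replace c->a
Total insertions: 1

1


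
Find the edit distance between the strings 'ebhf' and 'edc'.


Building DP table for s1='ebhf' (len 4) and s2='edc' (len 3):
       e  d  c
    0  1  2  3
  e 1  0  1  2
  b 2  1  1  2
  h 3  2  2  2
  f 4  3  3  3
Edit distance = dp[4][3] = 3

3


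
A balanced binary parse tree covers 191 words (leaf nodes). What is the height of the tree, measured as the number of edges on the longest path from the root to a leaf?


In a balanced binary tree with n leaves the deepest leaf is ceil(log2(n)) edges below the root.
log2(191) = 7.5774
ceil(7.5774) = 8
height (edges) = 8

8


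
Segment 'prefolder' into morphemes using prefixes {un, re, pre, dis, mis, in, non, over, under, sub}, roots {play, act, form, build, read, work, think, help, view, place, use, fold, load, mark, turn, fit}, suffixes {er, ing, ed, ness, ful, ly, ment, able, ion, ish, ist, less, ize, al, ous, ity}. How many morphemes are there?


Segmenting 'prefolder' against the inventory:
  'pre' -> prefix (morpheme 1)
  'fold' -> root (morpheme 2)
  'er' -> suffix (morpheme 3)
Total morphemes: 3

3


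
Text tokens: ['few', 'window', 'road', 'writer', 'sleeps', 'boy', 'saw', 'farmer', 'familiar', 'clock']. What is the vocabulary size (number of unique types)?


Listing all tokens and tracking unique types:
  Token 1: 'few' -> NEW (unique so far: 1)
  Token 2: 'window' -> NEW (unique so far: 2)
  Token 3: 'road' -> NEW (unique so far: 3)
  Token 4: 'writer' -> NEW (unique so far: 4)
  Token 5: 'sleeps' -> NEW (unique so far: 5)
  Token 6: 'boy' -> NEW (unique so far: 6)
  Token 7: 'saw' -> NEW (unique so far: 7)
  Token 8: 'farmer' -> NEW (unique so far: 8)
  Token 9: 'familiar' -> NEW (unique so far: 9)
  Token 10: 'clock' -> NEW (unique so far: 10)
Unique types: ('boy', 'clock', 'familiar', 'farmer', 'few', 'road', 'saw', 'sleeps', 'window', 'writer')
Vocabulary size: 10

10


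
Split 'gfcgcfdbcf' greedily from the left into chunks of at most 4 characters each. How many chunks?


'gfcgcfdbcf' has 10 characters.
Chunking with max size 4:
  Chunk 1: 'gfcg' (positions 0-3)
  Chunk 2: 'cfdb' (positions 4-7)
  Chunk 3: 'cf' (positions 8-9)
Total chunks: ceil(10 / 4) = 3

3


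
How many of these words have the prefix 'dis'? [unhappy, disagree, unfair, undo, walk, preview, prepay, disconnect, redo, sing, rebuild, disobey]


Checking each word for prefix 'dis':
  'unhappy' -> no (count: 0)
  'disagree' -> YES, starts with 'dis' (count: 1)
  'unfair' -> no (count: 1)
  'undo' -> no (count: 1)
  'walk' -> no (count: 1)
  'preview' -> no (count: 1)
  'prepay' -> no (count: 1)
  'disconnect' -> YES, starts with 'dis' (count: 2)
  'redo' -> no (count: 2)
  'sing' -> no (count: 2)
  'rebuild' -> no (count: 2)
  'disobey' -> YES, starts with 'dis' (count: 3)
Total with prefix 'dis': 3

3


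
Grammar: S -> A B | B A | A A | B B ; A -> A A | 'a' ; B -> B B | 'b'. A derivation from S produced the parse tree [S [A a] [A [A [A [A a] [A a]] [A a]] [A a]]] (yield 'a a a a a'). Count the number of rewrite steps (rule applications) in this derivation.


Every bracketed nonterminal node [X ...] in the tree is produced by exactly one rule application.
Reading the tree off as a leftmost derivation:
  Step 1: S  =>  A A   (applied S -> A A)
  Step 2: A A  =>  a A   (applied A -> a)
  Step 3: a A  =>  a A A   (applied A -> A A)
  Step 4: a A A  =>  a A A A   (applied A -> A A)
  Step 5: a A A A  =>  a A A A A   (applied A -> A A)
  Step 6: a A A A A  =>  a a A A A   (applied A -> a)
  Step 7: a a A A A  =>  a a a A A   (applied A -> a)
  Step 8: a a a A A  =>  a a a a A   (applied A -> a)
  Step 9: a a a a A  =>  a a a a a   (applied A -> a)
Final yield: a a a a a
Total rewrite steps: 9

9


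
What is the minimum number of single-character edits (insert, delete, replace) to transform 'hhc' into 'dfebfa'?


Building DP table for s1='hhc' (len 3) and s2='dfebfa' (len 6):
       d  f  e  b  f  a
    0  1  2  3  4  5  6
  h 1  1  2  3  4  5  6
  h 2  2  2  3  4  5  6
  c 3  3  3  3  4  5  6
Edit distance = dp[3][6] = 6

6


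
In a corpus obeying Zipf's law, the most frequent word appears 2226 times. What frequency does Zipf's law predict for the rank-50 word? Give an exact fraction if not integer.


Zipf's law: freq(rank) = f1 / rank
f1 = 2226, rank = 50
freq = 2226 / 50
GCD(2226, 50) = 2
Simplified: 1113/25

1113/25


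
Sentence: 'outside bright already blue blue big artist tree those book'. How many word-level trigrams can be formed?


Word trigrams from [10] words:
  Trigram 1: (outside bright already)
  Trigram 2: (bright already blue)
  Trigram 3: (already blue blue)
  Trigram 4: (blue blue big)
  Trigram 5: (blue big artist)
  Trigram 6: (big artist tree)
  Trigram 7: (artist tree those)
  Trigram 8: (tree those book)
Total word trigrams: 10 - 2 = 8

8


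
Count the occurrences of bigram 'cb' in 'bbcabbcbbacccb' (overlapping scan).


Scanning 'bbcabbcbbacccb' for bigram 'cb':
  Position 0: 'bb' -> no
  Position 1: 'bc' -> no
  Position 2: 'ca' -> no
  Position 3: 'ab' -> no
  Position 4: 'bb' -> no
  Position 5: 'bc' -> no
  Position 6: 'cb' -> MATCH
  Position 7: 'bb' -> no
  Position 8: 'ba' -> no
  Position 9: 'ac' -> no
  Position 10: 'cc' -> no
  Position 11: 'cc' -> no
  Position 12: 'cb' -> MATCH
Total matches: 2

2


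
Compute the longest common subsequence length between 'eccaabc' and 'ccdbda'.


DP table for LCS of 'eccaabc' and 'ccdbda':
       c  c  d  b  d  a
    0  0  0  0  0  0  0
  e 0  0  0  0  0  0  0
  c 0  1  1  1  1  1  1
  c 0  1  2  2  2  2  2
  a 0  1  2  2  2  2  3
  a 0  1  2  2  2  2  3
  b 0  1  2  2  3  3  3
  c 0  1  2  2  3  3  3
LCS: 'cca'
LCS length = 3

3


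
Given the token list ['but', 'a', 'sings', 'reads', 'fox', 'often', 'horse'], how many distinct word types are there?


Listing all tokens and tracking unique types:
  Token 1: 'but' -> NEW (unique so far: 1)
  Token 2: 'a' -> NEW (unique so far: 2)
  Token 3: 'sings' -> NEW (unique so far: 3)
  Token 4: 'reads' -> NEW (unique so far: 4)
  Token 5: 'fox' -> NEW (unique so far: 5)
  Token 6: 'often' -> NEW (unique so far: 6)
  Token 7: 'horse' -> NEW (unique so far: 7)
Unique types: ('a', 'but', 'fox', 'horse', 'often', 'reads', 'sings')
Vocabulary size: 7

7


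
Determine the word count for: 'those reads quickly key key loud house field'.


Counting words by splitting on spaces:
  Word 1: 'those'
  Word 2: 'reads'
  Word 3: 'quickly'
  Word 4: 'key'
  Word 5: 'key'
  Word 6: 'loud'
  Word 7: 'house'
  Word 8: 'field'
Total words: 8

8


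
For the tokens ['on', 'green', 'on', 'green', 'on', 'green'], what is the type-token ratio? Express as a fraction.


Tokens: 6
Unique types: ('green', 'on') = 2
TTR = 2/6
Simplify: divide both by 2 -> 1/3
TTR = 1/3

1/3


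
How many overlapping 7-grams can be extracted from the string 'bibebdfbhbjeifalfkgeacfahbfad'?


String 'bibebdfbhbjeifalfkgeacfahbfad' has length L = 29.
Number of overlapping n-grams = L - n + 1
Substituting: 29 - 7 + 1 = 23

23


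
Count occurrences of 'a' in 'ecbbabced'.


Scanning 'ecbbabced' for 'a':
  Position 4: 'a' -> MATCH (count: 1)
Total occurrences of 'a': 1

1


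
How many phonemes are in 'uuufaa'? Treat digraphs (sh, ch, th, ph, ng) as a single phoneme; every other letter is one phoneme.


Parsing 'uuufaa' greedily, digraphs first:
  'u' -> vowel phoneme (phonemes so far: 1)
  'u' -> vowel phoneme (phonemes so far: 2)
  'u' -> vowel phoneme (phonemes so far: 3)
  'f' -> consonant phoneme (phonemes so far: 4)
  'a' -> vowel phoneme (phonemes so far: 5)
  'a' -> vowel phoneme (phonemes so far: 6)
Total phonemes: 6

6


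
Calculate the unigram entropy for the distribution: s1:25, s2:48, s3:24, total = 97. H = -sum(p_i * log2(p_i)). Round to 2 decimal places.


Computing entropy H = -sum(p_i * log2(p_i)):
  s1: p = 25/97 = 0.2577, -p*log2(p) = 0.5041
  s2: p = 48/97 = 0.4948, -p*log2(p) = 0.5022
  s3: p = 24/97 = 0.2474, -p*log2(p) = 0.4985
H = sum of terms = 1.5048
Rounded to 2 decimals: 1.50

1.50


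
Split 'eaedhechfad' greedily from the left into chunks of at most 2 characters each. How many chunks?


'eaedhechfad' has 11 characters.
Chunking with max size 2:
  Chunk 1: 'ea' (positions 0-1)
  Chunk 2: 'ed' (positions 2-3)
  Chunk 3: 'he' (positions 4-5)
  Chunk 4: 'ch' (positions 6-7)
  Chunk 5: 'fa' (positions 8-9)
  Chunk 6: 'd' (positions 10-10)
Total chunks: ceil(11 / 2) = 6

6


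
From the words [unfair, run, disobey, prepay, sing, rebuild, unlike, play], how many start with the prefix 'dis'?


Checking each word for prefix 'dis':
  'unfair' -> no (count: 0)
  'run' -> no (count: 0)
  'disobey' -> YES, starts with 'dis' (count: 1)
  'prepay' -> no (count: 1)
  'sing' -> no (count: 1)
  'rebuild' -> no (count: 1)
  'unlike' -> no (count: 1)
  'play' -> no (count: 1)
Total with prefix 'dis': 1

1


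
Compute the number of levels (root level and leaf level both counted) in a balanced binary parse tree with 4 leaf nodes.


In a balanced binary tree with n leaves the deepest leaf is ceil(log2(n)) edges below the root,
so counting node levels inclusive of root and leaves gives ceil(log2(n)) + 1 levels.
log2(4) = 2.0000
ceil(2.0000) = 2
levels = 2 + 1 = 3

3


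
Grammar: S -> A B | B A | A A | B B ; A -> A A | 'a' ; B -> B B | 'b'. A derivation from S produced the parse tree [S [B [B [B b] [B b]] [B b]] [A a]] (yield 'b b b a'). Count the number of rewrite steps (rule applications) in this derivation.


Every bracketed nonterminal node [X ...] in the tree is produced by exactly one rule application.
Reading the tree off as a leftmost derivation:
  Step 1: S  =>  B A   (applied S -> B A)
  Step 2: B A  =>  B B A   (applied B -> B B)
  Step 3: B B A  =>  B B B A   (applied B -> B B)
  Step 4: B B B A  =>  b B B A   (applied B -> b)
  Step 5: b B B A  =>  b b B A   (applied B -> b)
  Step 6: b b B A  =>  b b b A   (applied B -> b)
  Step 7: b b b A  =>  b b b a   (applied A -> a)
Final yield: b b b a
Total rewrite steps: 7

7


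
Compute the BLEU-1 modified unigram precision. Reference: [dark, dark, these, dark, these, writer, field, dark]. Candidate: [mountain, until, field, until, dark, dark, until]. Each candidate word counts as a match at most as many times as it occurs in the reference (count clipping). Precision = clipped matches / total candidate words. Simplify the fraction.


Reference word counts: {'dark': 4, 'field': 1, 'these': 2, 'writer': 1}
Checking each candidate word (with clipping):
  'mountain' -> not in reference -> no match (matches: 0)
  'until' -> not in reference -> no match (matches: 0)
  'field' -> in reference (ref count 1, used 1/1) -> match (matches: 1)
  'until' -> not in reference -> no match (matches: 1)
  'dark' -> in reference (ref count 4, used 1/4) -> match (matches: 2)
  'dark' -> in reference (ref count 4, used 2/4) -> match (matches: 3)
  'until' -> not in reference -> no match (matches: 3)
Clipped matches: 3, Candidate length: 7
Precision = 3/7

3/7


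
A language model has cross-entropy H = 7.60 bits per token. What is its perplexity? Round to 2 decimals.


Perplexity formula: PP = 2^H
H = 7.60
PP = 2^7.60
Decompose: 2^7.60 = 2^7 * 2^0.60
2^7 = 128, 2^0.60 ~ 1.5157166
PP ~ 128 * 1.5157166 = 194.0117248
Rounded to 2 decimals: 194.01

194.01


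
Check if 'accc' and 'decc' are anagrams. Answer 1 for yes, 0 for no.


Sort characters of 'accc': 'accc'
Sort characters of 'decc': 'ccde'
Sorted forms differ -> they are NOT anagrams
Result: 0

0


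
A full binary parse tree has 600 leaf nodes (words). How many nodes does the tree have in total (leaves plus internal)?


Leaf nodes (terminals): 600
Internal nodes = n - 1 = 600 - 1 = 599
Total = leaves + internal = 600 + 599 = 1199

1199


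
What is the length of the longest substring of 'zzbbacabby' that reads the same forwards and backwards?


Scanning 'zzbbacabby' for palindromic substrings.
Substring at positions 2-8: 'bbacabb'.
Check: reverse('bbacabb') = 'bbacabb' -> palindrome confirmed.
Neighbouring characters ('z' / 'y') break symmetry, so it cannot extend further.
No longer palindromic substring exists; longest length = 7

7


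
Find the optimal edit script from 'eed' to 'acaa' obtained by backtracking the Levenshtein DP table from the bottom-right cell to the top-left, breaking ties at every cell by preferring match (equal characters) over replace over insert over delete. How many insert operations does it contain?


Edit distance = 4. Backtracking from cell (3, 4) with preference match > replace > insert > delete,
then listing the resulting alignment 'eed' -> 'acaa' left to right:
  Step 1: insert 'a' [insertion #1]
  Step 2: replace e->c
  Step 3: replace e->a
  Step 4: replace d->a
Total insertions: 1

1


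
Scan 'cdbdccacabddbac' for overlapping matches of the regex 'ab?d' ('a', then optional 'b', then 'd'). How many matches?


Pattern: ab?d means 'a', then optional 'b', then 'd'.
Scanning 'cdbdccacabddbac' position-by-position:
  Pos 0: window 'cdb' -> no
  Pos 1: window 'dbd' -> no
  Pos 2: window 'bdc' -> no
  Pos 3: window 'dcc' -> no
  Pos 4: window 'cca' -> no
  Pos 5: window 'cac' -> no
  Pos 6: window 'aca' -> no
  Pos 7: window 'cab' -> no
  Pos 8: window 'abd' -> MATCH
  Pos 9: window 'bdd' -> no
  Pos 10: window 'ddb' -> no
  Pos 11: window 'dba' -> no
  Pos 12: window 'bac' -> no
  Pos 13: window 'ac' -> no
  Pos 14: window 'c' -> no
Total matches: 1

1


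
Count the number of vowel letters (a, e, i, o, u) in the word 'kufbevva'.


Scanning each character of 'kufbevva':
  Position 1: 'k' -> consonant (running count: 0)
  Position 2: 'u' -> vowel (running count: 1)
  Position 3: 'f' -> consonant (running count: 1)
  Position 4: 'b' -> consonant (running count: 1)
  Position 5: 'e' -> vowel (running count: 2)
  Position 6: 'v' -> consonant (running count: 2)
  Position 7: 'v' -> consonant (running count: 2)
  Position 8: 'a' -> vowel (running count: 3)
Total vowels: 3

3


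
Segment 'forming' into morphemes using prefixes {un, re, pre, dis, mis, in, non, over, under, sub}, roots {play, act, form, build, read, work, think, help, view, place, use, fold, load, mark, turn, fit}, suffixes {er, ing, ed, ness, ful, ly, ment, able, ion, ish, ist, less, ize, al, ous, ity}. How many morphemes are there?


Segmenting 'forming' against the inventory:
  'form' -> root (morpheme 1)
  'ing' -> suffix (morpheme 2)
Total morphemes: 2

2


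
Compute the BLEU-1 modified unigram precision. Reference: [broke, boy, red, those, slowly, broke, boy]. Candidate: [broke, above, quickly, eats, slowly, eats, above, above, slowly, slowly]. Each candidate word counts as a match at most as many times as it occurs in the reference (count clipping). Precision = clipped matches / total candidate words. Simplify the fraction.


Reference word counts: {'boy': 2, 'broke': 2, 'red': 1, 'slowly': 1, 'those': 1}
Checking each candidate word (with clipping):
  'broke' -> in reference (ref count 2, used 1/2) -> match (matches: 1)
  'above' -> not in reference -> no match (matches: 1)
  'quickly' -> not in reference -> no match (matches: 1)
  'eats' -> not in reference -> no match (matches: 1)
  'slowly' -> in reference (ref count 1, used 1/1) -> match (matches: 2)
  'eats' -> not in reference -> no match (matches: 2)
  'above' -> not in reference -> no match (matches: 2)
  'above' -> not in reference -> no match (matches: 2)
  'slowly' -> ref count 1 already used up (1/1) -> clipped, no match (matches: 2)
  'slowly' -> ref count 1 already used up (1/1) -> clipped, no match (matches: 2)
Clipped matches: 2, Candidate length: 10
Precision = 2/10 = 1/5

1/5


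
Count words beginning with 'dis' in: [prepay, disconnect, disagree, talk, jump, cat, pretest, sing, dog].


Checking each word for prefix 'dis':
  'prepay' -> no (count: 0)
  'disconnect' -> YES, starts with 'dis' (count: 1)
  'disagree' -> YES, starts with 'dis' (count: 2)
  'talk' -> no (count: 2)
  'jump' -> no (count: 2)
  'cat' -> no (count: 2)
  'pretest' -> no (count: 2)
  'sing' -> no (count: 2)
  'dog' -> no (count: 2)
Total with prefix 'dis': 2

2


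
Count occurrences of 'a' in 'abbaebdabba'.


Scanning 'abbaebdabba' for 'a':
  Position 0: 'a' -> MATCH (count: 1)
  Position 3: 'a' -> MATCH (count: 2)
  Position 7: 'a' -> MATCH (count: 3)
  Position 10: 'a' -> MATCH (count: 4)
Total occurrences of 'a': 4

4


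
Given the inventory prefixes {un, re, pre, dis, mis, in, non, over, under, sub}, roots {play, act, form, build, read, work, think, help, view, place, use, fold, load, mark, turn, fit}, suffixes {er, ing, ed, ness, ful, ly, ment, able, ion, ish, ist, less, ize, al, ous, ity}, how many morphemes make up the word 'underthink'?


Segmenting 'underthink' against the inventory:
  'under' -> prefix (morpheme 1)
  'think' -> root (morpheme 2)
Total morphemes: 2

2


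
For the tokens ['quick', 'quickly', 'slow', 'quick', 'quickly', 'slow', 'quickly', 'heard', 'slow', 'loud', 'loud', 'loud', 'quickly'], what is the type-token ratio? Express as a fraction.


Tokens: 13
Unique types: ('heard', 'loud', 'quick', 'quickly', 'slow') = 5
TTR = 5/13
Already in lowest terms.

5/13


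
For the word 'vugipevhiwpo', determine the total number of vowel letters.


Scanning each character of 'vugipevhiwpo':
  Position 1: 'v' -> consonant (running count: 0)
  Position 2: 'u' -> vowel (running count: 1)
  Position 3: 'g' -> consonant (running count: 1)
  Position 4: 'i' -> vowel (running count: 2)
  Position 5: 'p' -> consonant (running count: 2)
  Position 6: 'e' -> vowel (running count: 3)
  Position 7: 'v' -> consonant (running count: 3)
  Position 8: 'h' -> consonant (running count: 3)
  Position 9: 'i' -> vowel (running count: 4)
  Position 10: 'w' -> consonant (running count: 4)
  Position 11: 'p' -> consonant (running count: 4)
  Position 12: 'o' -> vowel (running count: 5)
Total vowels: 5

5


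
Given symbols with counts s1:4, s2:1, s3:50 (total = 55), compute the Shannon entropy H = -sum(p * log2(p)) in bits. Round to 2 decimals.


Computing entropy H = -sum(p_i * log2(p_i)):
  s1: p = 4/55 = 0.0727, -p*log2(p) = 0.2750
  s2: p = 1/55 = 0.0182, -p*log2(p) = 0.1051
  s3: p = 50/55 = 0.9091, -p*log2(p) = 0.1250
H = sum of terms = 0.5051
Rounded to 2 decimals: 0.51

0.51


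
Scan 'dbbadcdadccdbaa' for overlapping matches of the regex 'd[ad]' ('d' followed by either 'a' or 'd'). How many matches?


Pattern: d[ad] means 'd' followed by either 'a' or 'd'.
Scanning 'dbbadcdadccdbaa' position-by-position:
  Pos 0: window 'db' -> no
  Pos 1: window 'bb' -> no
  Pos 2: window 'ba' -> no
  Pos 3: window 'ad' -> no
  Pos 4: window 'dc' -> no
  Pos 5: window 'cd' -> no
  Pos 6: window 'da' -> MATCH
  Pos 7: window 'ad' -> no
  Pos 8: window 'dc' -> no
  Pos 9: window 'cc' -> no
  Pos 10: window 'cd' -> no
  Pos 11: window 'db' -> no
  Pos 12: window 'ba' -> no
  Pos 13: window 'aa' -> no
  Pos 14: window 'a' -> no
Total matches: 1

1


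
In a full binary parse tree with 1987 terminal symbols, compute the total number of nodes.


Leaf nodes (terminals): 1987
Internal nodes = n - 1 = 1987 - 1 = 1986
Total = leaves + internal = 1987 + 1986 = 3973

3973


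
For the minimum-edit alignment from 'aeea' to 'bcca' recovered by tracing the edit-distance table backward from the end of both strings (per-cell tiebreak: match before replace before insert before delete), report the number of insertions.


Edit distance = 3. Backtracking from cell (4, 4) with preference match > replace > insert > delete,
then listing the resulting alignment 'aeea' -> 'bcca' left to right:
  Step 1: replace a->b
  Step 2: replace e->c
  Step 3: replace e->c
  Step 4: keep 'a'
Total insertions: 0

0


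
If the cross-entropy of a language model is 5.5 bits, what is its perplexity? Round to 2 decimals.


Perplexity formula: PP = 2^H
H = 5.5
PP = 2^5.5
Decompose: 2^5.5 = 2^5 * 2^0.5 = 2^5 * sqrt(2)
2^5 = 32, sqrt(2) ~ 1.4142136
PP ~ 32 * 1.4142136 = 45.2548352
Rounded to 2 decimals: 45.25

45.25


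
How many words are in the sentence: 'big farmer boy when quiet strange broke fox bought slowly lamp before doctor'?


Counting words by splitting on spaces:
  Word 1: 'big'
  Word 2: 'farmer'
  Word 3: 'boy'
  Word 4: 'when'
  Word 5: 'quiet'
  Word 6: 'strange'
  Word 7: 'broke'
  Word 8: 'fox'
  Word 9: 'bought'
  Word 10: 'slowly'
  Word 11: 'lamp'
  Word 12: 'before'
  Word 13: 'doctor'
Total words: 13

13


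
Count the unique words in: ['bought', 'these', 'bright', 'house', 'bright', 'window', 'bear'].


Listing all tokens and tracking unique types:
  Token 1: 'bought' -> NEW (unique so far: 1)
  Token 2: 'these' -> NEW (unique so far: 2)
  Token 3: 'bright' -> NEW (unique so far: 3)
  Token 4: 'house' -> NEW (unique so far: 4)
  Token 5: 'bright' -> duplicate (unique so far: 4)
  Token 6: 'window' -> NEW (unique so far: 5)
  Token 7: 'bear' -> NEW (unique so far: 6)
Unique types: ('bear', 'bought', 'bright', 'house', 'these', 'window')
Vocabulary size: 6

6


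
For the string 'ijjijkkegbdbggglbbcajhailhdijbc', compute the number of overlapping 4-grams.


String 'ijjijkkegbdbggglbbcajhailhdijbc' has length L = 31.
Number of overlapping n-grams = L - n + 1
Substituting: 31 - 4 + 1 = 28

28


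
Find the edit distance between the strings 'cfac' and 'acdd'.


Building DP table for s1='cfac' (len 4) and s2='acdd' (len 4):
       a  c  d  d
    0  1  2  3  4
  c 1  1  1  2  3
  f 2  2  2  2  3
  a 3  2  3  3  3
  c 4  3  2  3  4
Edit distance = dp[4][4] = 4

4


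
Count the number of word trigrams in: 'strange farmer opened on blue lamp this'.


Word trigrams from [7] words:
  Trigram 1: (strange farmer opened)
  Trigram 2: (farmer opened on)
  Trigram 3: (opened on blue)
  Trigram 4: (on blue lamp)
  Trigram 5: (blue lamp this)
Total word trigrams: 7 - 2 = 5

5


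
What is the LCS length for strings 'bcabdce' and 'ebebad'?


DP table for LCS of 'bcabdce' and 'ebebad':
       e  b  e  b  a  d
    0  0  0  0  0  0  0
  b 0  0  1  1  1  1  1
  c 0  0  1  1  1  1  1
  a 0  0  1  1  1  2  2
  b 0  0  1  1  2  2  2
  d 0  0  1  1  2  2  3
  c 0  0  1  1  2  2  3
  e 0  1  1  2  2  2  3
LCS: 'bad'
LCS length = 3

3


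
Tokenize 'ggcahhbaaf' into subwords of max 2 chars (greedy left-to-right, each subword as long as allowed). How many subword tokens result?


'ggcahhbaaf' has 10 characters.
Chunking with max size 2:
  Chunk 1: 'gg' (positions 0-1)
  Chunk 2: 'ca' (positions 2-3)
  Chunk 3: 'hh' (positions 4-5)
  Chunk 4: 'ba' (positions 6-7)
  Chunk 5: 'af' (positions 8-9)
Total chunks: ceil(10 / 2) = 5

5


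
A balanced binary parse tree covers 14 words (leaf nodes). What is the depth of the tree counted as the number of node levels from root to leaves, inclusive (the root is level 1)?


In a balanced binary tree with n leaves the deepest leaf is ceil(log2(n)) edges below the root,
so counting node levels inclusive of root and leaves gives ceil(log2(n)) + 1 levels.
log2(14) = 3.8074
ceil(3.8074) = 4
levels = 4 + 1 = 5

5


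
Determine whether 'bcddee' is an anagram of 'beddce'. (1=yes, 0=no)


Sort characters of 'bcddee': 'bcddee'
Sort characters of 'beddce': 'bcddee'
Sorted forms match -> they ARE anagrams
Result: 1

1


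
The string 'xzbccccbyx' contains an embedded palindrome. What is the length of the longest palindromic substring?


Scanning 'xzbccccbyx' for palindromic substrings.
Substring at positions 2-7: 'bccccb'.
Check: reverse('bccccb') = 'bccccb' -> palindrome confirmed.
Neighbouring characters ('z' / 'y') break symmetry, so it cannot extend further.
No longer palindromic substring exists; longest length = 6

6


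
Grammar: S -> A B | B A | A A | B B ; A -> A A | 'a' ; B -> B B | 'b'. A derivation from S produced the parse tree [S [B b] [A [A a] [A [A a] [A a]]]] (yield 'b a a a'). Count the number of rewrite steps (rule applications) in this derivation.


Every bracketed nonterminal node [X ...] in the tree is produced by exactly one rule application.
Reading the tree off as a leftmost derivation:
  Step 1: S  =>  B A   (applied S -> B A)
  Step 2: B A  =>  b A   (applied B -> b)
  Step 3: b A  =>  b A A   (applied A -> A A)
  Step 4: b A A  =>  b a A   (applied A -> a)
  Step 5: b a A  =>  b a A A   (applied A -> A A)
  Step 6: b a A A  =>  b a a A   (applied A -> a)
  Step 7: b a a A  =>  b a a a   (applied A -> a)
Final yield: b a a a
Total rewrite steps: 7

7


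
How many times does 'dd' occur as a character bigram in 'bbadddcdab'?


Scanning 'bbadddcdab' for bigram 'dd':
  Position 0: 'bb' -> no
  Position 1: 'ba' -> no
  Position 2: 'ad' -> no
  Position 3: 'dd' -> MATCH
  Position 4: 'dd' -> MATCH
  Position 5: 'dc' -> no
  Position 6: 'cd' -> no
  Position 7: 'da' -> no
  Position 8: 'ab' -> no
Total matches: 2

2


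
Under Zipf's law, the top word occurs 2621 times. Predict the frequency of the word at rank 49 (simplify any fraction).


Zipf's law: freq(rank) = f1 / rank
f1 = 2621, rank = 49
freq = 2621 / 49
GCD(2621, 49) = 1
Simplified: 2621/49

2621/49


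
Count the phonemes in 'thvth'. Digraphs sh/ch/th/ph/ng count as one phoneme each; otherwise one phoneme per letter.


Parsing 'thvth' greedily, digraphs first:
  'th' -> digraph (1 consonant phoneme) (phonemes so far: 1)
  'v' -> consonant phoneme (phonemes so far: 2)
  'th' -> digraph (1 consonant phoneme) (phonemes so far: 3)
Total phonemes: 3

3


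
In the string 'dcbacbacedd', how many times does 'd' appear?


Scanning 'dcbacbacedd' for 'd':
  Position 0: 'd' -> MATCH (count: 1)
  Position 9: 'd' -> MATCH (count: 2)
  Position 10: 'd' -> MATCH (count: 3)
Total occurrences of 'd': 3

3


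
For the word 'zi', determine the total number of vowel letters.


Scanning each character of 'zi':
  Position 1: 'z' -> consonant (running count: 0)
  Position 2: 'i' -> vowel (running count: 1)
Total vowels: 1

1


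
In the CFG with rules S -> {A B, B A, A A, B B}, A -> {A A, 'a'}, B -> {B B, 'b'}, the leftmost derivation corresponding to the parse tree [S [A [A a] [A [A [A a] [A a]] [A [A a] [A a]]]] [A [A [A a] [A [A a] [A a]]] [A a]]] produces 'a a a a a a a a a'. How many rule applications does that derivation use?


Every bracketed nonterminal node [X ...] in the tree is produced by exactly one rule application.
Reading the tree off as a leftmost derivation:
  Step 1: S  =>  A A   (applied S -> A A)
  Step 2: A A  =>  A A A   (applied A -> A A)
  Step 3: A A A  =>  a A A   (applied A -> a)
  Step 4: a A A  =>  a A A A   (applied A -> A A)
  Step 5: a A A A  =>  a A A A A   (applied A -> A A)
  Step 6: a A A A A  =>  a a A A A   (applied A -> a)
  Step 7: a a A A A  =>  a a a A A   (applied A -> a)
  Step 8: a a a A A  =>  a a a A A A   (applied A -> A A)
  Step 9: a a a A A A  =>  a a a a A A   (applied A -> a)
  Step 10: a a a a A A  =>  a a a a a A   (applied A -> a)
  Step 11: a a a a a A  =>  a a a a a A A   (applied A -> A A)
  Step 12: a a a a a A A  =>  a a a a a A A A   (applied A -> A A)
  Step 13: a a a a a A A A  =>  a a a a a a A A   (applied A -> a)
  Step 14: a a a a a a A A  =>  a a a a a a A A A   (applied A -> A A)
  Step 15: a a a a a a A A A  =>  a a a a a a a A A   (applied A -> a)
  Step 16: a a a a a a a A A  =>  a a a a a a a a A   (applied A -> a)
  Step 17: a a a a a a a a A  =>  a a a a a a a a a   (applied A -> a)
Final yield: a a a a a a a a a
Total rewrite steps: 17

17


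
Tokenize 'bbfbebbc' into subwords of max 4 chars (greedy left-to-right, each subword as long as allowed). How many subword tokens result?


'bbfbebbc' has 8 characters.
Chunking with max size 4:
  Chunk 1: 'bbfb' (positions 0-3)
  Chunk 2: 'ebbc' (positions 4-7)
Total chunks: ceil(8 / 4) = 2

2


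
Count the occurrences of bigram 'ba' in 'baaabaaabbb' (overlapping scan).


Scanning 'baaabaaabbb' for bigram 'ba':
  Position 0: 'ba' -> MATCH
  Position 1: 'aa' -> no
  Position 2: 'aa' -> no
  Position 3: 'ab' -> no
  Position 4: 'ba' -> MATCH
  Position 5: 'aa' -> no
  Position 6: 'aa' -> no
  Position 7: 'ab' -> no
  Position 8: 'bb' -> no
  Position 9: 'bb' -> no
Total matches: 2

2


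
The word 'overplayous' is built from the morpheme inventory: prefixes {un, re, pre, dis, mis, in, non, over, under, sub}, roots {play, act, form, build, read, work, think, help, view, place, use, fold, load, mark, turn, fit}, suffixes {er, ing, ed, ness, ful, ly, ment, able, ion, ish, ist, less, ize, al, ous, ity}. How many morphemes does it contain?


Segmenting 'overplayous' against the inventory:
  'over' -> prefix (morpheme 1)
  'play' -> root (morpheme 2)
  'ous' -> suffix (morpheme 3)
Total morphemes: 3

3


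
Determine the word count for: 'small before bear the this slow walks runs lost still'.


Counting words by splitting on spaces:
  Word 1: 'small'
  Word 2: 'before'
  Word 3: 'bear'
  Word 4: 'the'
  Word 5: 'this'
  Word 6: 'slow'
  Word 7: 'walks'
  Word 8: 'runs'
  Word 9: 'lost'
  Word 10: 'still'
Total words: 10

10


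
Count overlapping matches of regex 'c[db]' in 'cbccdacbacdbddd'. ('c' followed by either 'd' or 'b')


Pattern: c[db] means 'c' followed by either 'd' or 'b'.
Scanning 'cbccdacbacdbddd' position-by-position:
  Pos 0: window 'cb' -> MATCH
  Pos 1: window 'bc' -> no
  Pos 2: window 'cc' -> no
  Pos 3: window 'cd' -> MATCH
  Pos 4: window 'da' -> no
  Pos 5: window 'ac' -> no
  Pos 6: window 'cb' -> MATCH
  Pos 7: window 'ba' -> no
  Pos 8: window 'ac' -> no
  Pos 9: window 'cd' -> MATCH
  Pos 10: window 'db' -> no
  Pos 11: window 'bd' -> no
  Pos 12: window 'dd' -> no
  Pos 13: window 'dd' -> no
  Pos 14: window 'd' -> no
Total matches: 4

4


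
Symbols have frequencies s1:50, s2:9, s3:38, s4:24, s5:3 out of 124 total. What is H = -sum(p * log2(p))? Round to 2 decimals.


Computing entropy H = -sum(p_i * log2(p_i)):
  s1: p = 50/124 = 0.4032, -p*log2(p) = 0.5284
  s2: p = 9/124 = 0.0726, -p*log2(p) = 0.2747
  s3: p = 38/124 = 0.3065, -p*log2(p) = 0.5229
  s4: p = 24/124 = 0.1935, -p*log2(p) = 0.4586
  s5: p = 3/124 = 0.0242, -p*log2(p) = 0.1299
H = sum of terms = 1.9145
Rounded to 2 decimals: 1.91

1.91


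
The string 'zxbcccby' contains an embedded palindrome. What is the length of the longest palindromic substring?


Scanning 'zxbcccby' for palindromic substrings.
Substring at positions 2-6: 'bcccb'.
Check: reverse('bcccb') = 'bcccb' -> palindrome confirmed.
Neighbouring characters ('x' / 'y') break symmetry, so it cannot extend further.
No longer palindromic substring exists; longest length = 5

5


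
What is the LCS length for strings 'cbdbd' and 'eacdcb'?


DP table for LCS of 'cbdbd' and 'eacdcb':
       e  a  c  d  c  b
    0  0  0  0  0  0  0
  c 0  0  0  1  1  1  1
  b 0  0  0  1  1  1  2
  d 0  0  0  1  2  2  2
  b 0  0  0  1  2  2  3
  d 0  0  0  1  2  2  3
LCS: 'cdb'
LCS length = 3

3


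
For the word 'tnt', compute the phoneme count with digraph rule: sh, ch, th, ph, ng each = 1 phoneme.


Parsing 'tnt' greedily, digraphs first:
  't' -> consonant phoneme (phonemes so far: 1)
  'n' -> consonant phoneme (phonemes so far: 2)
  't' -> consonant phoneme (phonemes so far: 3)
Total phonemes: 3

3


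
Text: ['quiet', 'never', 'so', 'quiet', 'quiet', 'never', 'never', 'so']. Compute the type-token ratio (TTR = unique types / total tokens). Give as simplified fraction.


Tokens: 8
Unique types: ('never', 'quiet', 'so') = 3
TTR = 3/8
Already in lowest terms.

3/8


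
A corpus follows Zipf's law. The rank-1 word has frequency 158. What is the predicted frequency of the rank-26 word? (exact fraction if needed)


Zipf's law: freq(rank) = f1 / rank
f1 = 158, rank = 26
freq = 158 / 26
GCD(158, 26) = 2
Simplified: 79/13

79/13


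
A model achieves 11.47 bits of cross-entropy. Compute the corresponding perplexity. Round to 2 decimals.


Perplexity formula: PP = 2^H
H = 11.47
PP = 2^11.47
Decompose: 2^11.47 = 2^11 * 2^0.47
2^11 = 2048, 2^0.47 ~ 1.3851095
PP ~ 2048 * 1.3851095 = 2836.7042560
Rounded to 2 decimals: 2836.70

2836.70


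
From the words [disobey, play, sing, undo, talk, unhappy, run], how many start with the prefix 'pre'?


Checking each word for prefix 'pre':
  'disobey' -> no (count: 0)
  'play' -> no (count: 0)
  'sing' -> no (count: 0)
  'undo' -> no (count: 0)
  'talk' -> no (count: 0)
  'unhappy' -> no (count: 0)
  'run' -> no (count: 0)
Total with prefix 'pre': 0

0


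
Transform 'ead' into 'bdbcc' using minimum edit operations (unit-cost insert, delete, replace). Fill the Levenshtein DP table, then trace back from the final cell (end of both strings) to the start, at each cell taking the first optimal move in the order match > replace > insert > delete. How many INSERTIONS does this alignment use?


Edit distance = 5. Backtracking from cell (3, 5) with preference match > replace > insert > delete,
then listing the resulting alignment 'ead' -> 'bdbcc' left to right:
  Step 1: insert 'b' [insertion #1]
  Step 2: insert 'd' [insertion #2]
  Step 3: replace e->b
  Step 4: replace a->c
  Step 5: replace d->c
Total insertions: 2

2


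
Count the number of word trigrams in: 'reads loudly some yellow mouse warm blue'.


Word trigrams from [7] words:
  Trigram 1: (reads loudly some)
  Trigram 2: (loudly some yellow)
  Trigram 3: (some yellow mouse)
  Trigram 4: (yellow mouse warm)
  Trigram 5: (mouse warm blue)
Total word trigrams: 7 - 2 = 5

5


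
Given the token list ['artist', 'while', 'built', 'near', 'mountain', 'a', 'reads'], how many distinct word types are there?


Listing all tokens and tracking unique types:
  Token 1: 'artist' -> NEW (unique so far: 1)
  Token 2: 'while' -> NEW (unique so far: 2)
  Token 3: 'built' -> NEW (unique so far: 3)
  Token 4: 'near' -> NEW (unique so far: 4)
  Token 5: 'mountain' -> NEW (unique so far: 5)
  Token 6: 'a' -> NEW (unique so far: 6)
  Token 7: 'reads' -> NEW (unique so far: 7)
Unique types: ('a', 'artist', 'built', 'mountain', 'near', 'reads', 'while')
Vocabulary size: 7

7


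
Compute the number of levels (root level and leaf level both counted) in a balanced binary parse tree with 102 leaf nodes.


In a balanced binary tree with n leaves the deepest leaf is ceil(log2(n)) edges below the root,
so counting node levels inclusive of root and leaves gives ceil(log2(n)) + 1 levels.
log2(102) = 6.6724
ceil(6.6724) = 7
levels = 7 + 1 = 8

8
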